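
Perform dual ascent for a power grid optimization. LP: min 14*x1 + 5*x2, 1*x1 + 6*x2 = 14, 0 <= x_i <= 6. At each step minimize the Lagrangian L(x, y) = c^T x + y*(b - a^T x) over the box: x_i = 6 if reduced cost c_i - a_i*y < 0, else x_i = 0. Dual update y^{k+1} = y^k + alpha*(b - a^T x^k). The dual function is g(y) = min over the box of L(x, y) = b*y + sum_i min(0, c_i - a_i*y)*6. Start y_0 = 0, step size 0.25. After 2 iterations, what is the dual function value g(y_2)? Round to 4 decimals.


Dual ascent for LP: min 14*x1 + 5*x2, 1*x1 + 6*x2 = 14, 0 <= x_i <= 6
Step 1: y^k = 0.0, reduced costs: (14.0, 5.0)
  x^k = (0.0, 0.0), subgradient = b - a^T x = 14.0
  y^{k+1} = 0.0 + 0.25*14.0 = 3.5
Step 2: y^k = 3.5, reduced costs: (10.5, -16.0)
  x^k = (0.0, 6.0), subgradient = b - a^T x = -22.0
  y^{k+1} = 3.5 + 0.25*-22.0 = -2.0
Dual objective at y_2 = -2.0: reduced costs (16.0, 17.0), box minimizer x = (0.0, 0.0)
g(y_2) = b*y + (c1 - a1*y)*x1 + (c2 - a2*y)*x2 = 14*(-2.0) + 16.0*0.0 + 17.0*0.0 = -28.0 + 0.0 + 0.0 = -28.0


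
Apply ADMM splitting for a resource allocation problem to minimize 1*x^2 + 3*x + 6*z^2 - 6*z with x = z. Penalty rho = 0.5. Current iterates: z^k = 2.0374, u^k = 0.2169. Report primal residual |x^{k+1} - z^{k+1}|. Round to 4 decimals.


ADMM iteration with rho = 0.5, z^k = 2.0374, u^k = 0.2169
Step 1: x-update.
Minimize 1*x^2 + 3*x + (0.5/2)*(x - 2.0374 + 0.2169)^2
FOC: (2*1 + 0.5)*x = -3 + 0.5*(2.0374 - 0.2169)
x^{k+1} = -0.8359
Step 2: z-update.
Minimize 6*z^2 - 6*z + (0.5/2)*(-0.8359 - z + 0.2169)^2
FOC: (2*6 + 0.5)*z = 6 + 0.5*(-0.8359 + 0.2169)
z^{k+1} = 0.4552
Step 3: u-update.
u^{k+1} = 0.2169 - 0.8359 - 0.4552 = -1.0742
Step 4: Primal residual = |-0.8359 - 0.4552| = 1.2911


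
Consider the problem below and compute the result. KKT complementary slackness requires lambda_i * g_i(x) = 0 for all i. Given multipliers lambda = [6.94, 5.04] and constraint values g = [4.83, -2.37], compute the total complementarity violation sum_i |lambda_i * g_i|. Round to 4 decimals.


KKT complementary slackness check:
lambda_1 * g_1 = 6.94 * 4.83 = 33.5202
lambda_2 * g_2 = 5.04 * -2.37 = -11.9448
Total violation = 33.5202 + 11.9448 = 45.465


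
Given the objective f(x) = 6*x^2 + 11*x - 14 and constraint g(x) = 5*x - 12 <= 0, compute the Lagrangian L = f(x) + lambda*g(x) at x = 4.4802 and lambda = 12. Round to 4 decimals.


Step 1: Evaluate f(x).
f(4.4802) = 6*4.4802^2 + 11*4.4802 - 14 = 155.7154
Step 2: Evaluate g(x).
g(4.4802) = 5*4.4802 - 12 = 10.401
Step 3: Compute Lagrangian.
L = 155.7154 + 12*10.401 = 280.5274


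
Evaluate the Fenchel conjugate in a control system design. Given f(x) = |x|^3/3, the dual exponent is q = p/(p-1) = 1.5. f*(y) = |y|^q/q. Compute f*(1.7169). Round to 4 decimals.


The conjugate exponent q satisfies 1/p + 1/q = 1.
p = 3, so q = 3/(3 - 1) = 1.5
|y|^q = 1.7169^1.5 = 2.2497
f*(1.7169) = 2.2497 / 1.5 = 1.4998


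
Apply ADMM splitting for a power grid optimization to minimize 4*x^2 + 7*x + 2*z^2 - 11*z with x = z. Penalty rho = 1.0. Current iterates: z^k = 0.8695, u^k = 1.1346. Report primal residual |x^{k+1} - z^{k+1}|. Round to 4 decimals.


ADMM iteration with rho = 1.0, z^k = 0.8695, u^k = 1.1346
Step 1: x-update.
Minimize 4*x^2 + 7*x + (1.0/2)*(x - 0.8695 + 1.1346)^2
FOC: (2*4 + 1.0)*x = -7 + 1.0*(0.8695 - 1.1346)
x^{k+1} = -0.8072
Step 2: z-update.
Minimize 2*z^2 - 11*z + (1.0/2)*(-0.8072 - z + 1.1346)^2
FOC: (2*2 + 1.0)*z = 11 + 1.0*(-0.8072 + 1.1346)
z^{k+1} = 2.2655
Step 3: u-update.
u^{k+1} = 1.1346 - 0.8072 - 2.2655 = -1.9381
Step 4: Primal residual = |-0.8072 - 2.2655| = 3.0727


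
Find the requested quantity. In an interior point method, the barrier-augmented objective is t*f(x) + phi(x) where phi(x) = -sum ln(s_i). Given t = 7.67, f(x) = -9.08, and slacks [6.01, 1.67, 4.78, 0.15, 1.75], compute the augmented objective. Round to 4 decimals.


Step 1: Compute log-barrier.
ln values: [1.7934, 0.5128, 1.5644, -1.8971, 0.5596]
phi = -(1.7934 + 0.5128 + 1.5644 - 1.8971 + 0.5596) = -2.5332
Step 2: Compute augmented objective.
t*f(x) = 7.67*-9.08 = -69.6436
Total = -69.6436 - 2.5332 = -72.1768


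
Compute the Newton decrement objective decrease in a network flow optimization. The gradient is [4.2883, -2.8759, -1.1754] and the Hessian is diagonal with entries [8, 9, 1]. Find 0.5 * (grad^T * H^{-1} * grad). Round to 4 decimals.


Step 1: H is diagonal, so H^(-1) * g = [0.536, -0.3195, -1.1754].
Step 2: g^T H^(-1) g = sum_i g_i^2 / H_ii
  = (4.2883)^2/8 + (-2.8759)^2/9 + (-1.1754)^2/1
  = 2.2987 + 0.919 + 1.3816 = 4.5992
Step 3: Objective decrease = 0.5 * g^T H^(-1) g = 2.2996


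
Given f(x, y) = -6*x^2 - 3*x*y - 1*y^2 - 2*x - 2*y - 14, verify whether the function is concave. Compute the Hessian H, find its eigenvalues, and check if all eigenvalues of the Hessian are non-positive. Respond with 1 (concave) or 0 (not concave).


The Hessian of f(x,y) = -6*x^2 - 3*x*y - 1*y^2 - 2*x - 2*y - 14 is:
H = [[-12, -3], [-3, -2]]
Trace = -12 - 2 = -14
Determinant = -12*-2 - (-3)^2 = 15
Discriminant = (-14)^2 - 4*15 = 136.0
Eigenvalues: lambda_1 = -12.831, lambda_2 = -1.169
The function is concave.

1


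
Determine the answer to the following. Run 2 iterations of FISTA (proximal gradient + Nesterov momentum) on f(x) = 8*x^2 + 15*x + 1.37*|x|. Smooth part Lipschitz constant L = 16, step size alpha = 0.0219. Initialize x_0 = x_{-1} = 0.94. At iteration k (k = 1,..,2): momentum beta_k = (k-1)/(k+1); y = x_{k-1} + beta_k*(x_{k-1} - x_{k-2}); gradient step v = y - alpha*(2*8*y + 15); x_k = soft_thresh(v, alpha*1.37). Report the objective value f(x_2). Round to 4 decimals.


FISTA on f(x) = 8*x^2 + 15*x + 1.37*|x|
L = 16, alpha = 0.0219
Iteration 1: beta = 0.0, y = 0.94 + 0.0*(0.94 - 0.94) = 0.94
  grad(y) = 30.04, v = y - alpha*grad = 0.2821
  prox(v) = soft_thresh(0.2821, 0.03) = 0.2521
Iteration 2: beta = 0.3333, y = 0.2521 + 0.3333*(0.2521 - 0.94) = 0.0228
  grad(y) = 15.3652, v = y - alpha*grad = -0.3137
  prox(v) = soft_thresh(-0.3137, 0.03) = -0.2837
f(x_2) = 8*(-0.2837)^2 + 15*(-0.2837) + 1.37*|-0.2837| = -3.2227


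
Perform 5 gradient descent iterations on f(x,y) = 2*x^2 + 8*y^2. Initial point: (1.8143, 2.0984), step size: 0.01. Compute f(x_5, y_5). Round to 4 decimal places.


Gradient descent on f(x,y) = 2*x^2 + 8*y^2.
Starting point: (1.8143, 2.0984), alpha = 0.01
Step 1: grad_x = 2*2*1.8143 = 7.2572, grad_y = 2*8*2.0984 = 33.5744
  x_1 = 1.8143 - 0.01*7.2572 = 1.7417
  y_1 = 2.0984 - 0.01*33.5744 = 1.7627
Step 2: grad_x = 2*2*1.7417 = 6.9669, grad_y = 2*8*1.7627 = 28.2025
  x_2 = 1.7417 - 0.01*6.9669 = 1.6721
  y_2 = 1.7627 - 0.01*28.2025 = 1.4806
Step 3: grad_x = 2*2*1.6721 = 6.6882, grad_y = 2*8*1.4806 = 23.6901
  x_3 = 1.6721 - 0.01*6.6882 = 1.6052
  y_3 = 1.4806 - 0.01*23.6901 = 1.2437
Step 4: grad_x = 2*2*1.6052 = 6.4207, grad_y = 2*8*1.2437 = 19.8997
  x_4 = 1.6052 - 0.01*6.4207 = 1.541
  y_4 = 1.2437 - 0.01*19.8997 = 1.0447
Step 5: grad_x = 2*2*1.541 = 6.1639, grad_y = 2*8*1.0447 = 16.7157
  x_5 = 1.541 - 0.01*6.1639 = 1.4793
  y_5 = 1.0447 - 0.01*16.7157 = 0.8776
f(1.4793, 0.8776) = 2*1.4793^2 + 8*0.8776^2 = 10.538


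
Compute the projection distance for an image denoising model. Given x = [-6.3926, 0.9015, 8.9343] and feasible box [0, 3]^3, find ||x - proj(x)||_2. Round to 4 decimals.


Project each component onto [0, 3].
clip(-6.3926) = 0.0, clip(0.9015) = 0.9015, clip(8.9343) = 3.0
Projection = [0.0, 0.9015, 3.0]
Squared diffs: [40.8653, 0.0, 35.2159]
Distance = sqrt(76.0812) = 8.7225


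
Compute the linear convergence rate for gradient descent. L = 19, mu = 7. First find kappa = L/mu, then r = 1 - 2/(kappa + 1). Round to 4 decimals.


Step 1: Compute the condition number.
kappa = L/mu = 19/7 = 2.7143
Step 2: Compute the convergence rate.
r = 1 - 2/(kappa + 1) = 1 - 2*mu/(L + mu) = (L - mu)/(L + mu) = 12/26 = 0.4615


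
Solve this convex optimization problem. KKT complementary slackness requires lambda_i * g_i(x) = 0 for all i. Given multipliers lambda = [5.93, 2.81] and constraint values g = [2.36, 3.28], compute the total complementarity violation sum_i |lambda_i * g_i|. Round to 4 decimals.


KKT complementary slackness check:
lambda_1 * g_1 = 5.93 * 2.36 = 13.9948
lambda_2 * g_2 = 2.81 * 3.28 = 9.2168
Total violation = 13.9948 + 9.2168 = 23.2116


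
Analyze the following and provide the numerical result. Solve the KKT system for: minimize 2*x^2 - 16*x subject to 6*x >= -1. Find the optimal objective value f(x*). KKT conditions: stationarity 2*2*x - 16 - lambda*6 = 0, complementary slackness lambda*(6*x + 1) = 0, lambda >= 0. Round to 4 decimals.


Step 1: Try lambda = 0 (constraint inactive).
Stationarity: 2*2*x - 16 = 0
x* = 16/(2*2) = 4.0
Check constraint: 6*4.0 = 24.0 >= -1 -- satisfied.
Step 2: Compute optimal value.
f(x*) = 2*4.0^2 - 16*4.0 = -32.0


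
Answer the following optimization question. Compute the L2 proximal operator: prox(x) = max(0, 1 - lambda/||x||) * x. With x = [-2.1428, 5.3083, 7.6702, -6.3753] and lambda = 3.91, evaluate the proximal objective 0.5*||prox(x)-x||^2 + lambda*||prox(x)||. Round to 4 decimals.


Step 1: Compute ||x||.
||x|| = 11.4998
Step 2: Compute scaling factor.
scale = max(0, 1 - 3.91/11.4998) = 0.66
Step 3: prox(x) = [-1.4142, 3.5035, 5.0623, -4.2077]
||prox(x)|| = 7.5898
Step 4: Proximal objective.
0.5*||prox-x||^2 = 7.6441
lambda*||prox|| = 29.6761
Total = 37.3203


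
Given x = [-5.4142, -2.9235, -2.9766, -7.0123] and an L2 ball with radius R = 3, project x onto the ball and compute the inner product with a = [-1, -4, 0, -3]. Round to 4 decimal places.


Step 1: Compute ||x|| (intermediates to 6 decimals).
||x|| = sqrt((-5.4142)^2 + (-2.9235)^2 + (-2.9766)^2 + (-7.0123)^2) = 9.792493
Step 2: Project.
Since ||x|| > R, scale = R/||x|| = 3/9.792493 = 0.306357, proj(x) = scale * x
proj(x) = [-1.658678, -0.895635, -0.911902, -2.148267]
Step 3: Dot product.
a^T * proj(x) = -1*(-1.658678) - 4*(-0.895635) + 0*(-0.911902) - 3*(-2.148267) = 11.686


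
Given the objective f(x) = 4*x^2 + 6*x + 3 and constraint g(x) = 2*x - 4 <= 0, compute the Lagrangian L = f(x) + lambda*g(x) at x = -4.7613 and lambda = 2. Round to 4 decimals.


Step 1: Evaluate f(x).
f(-4.7613) = 4*(-4.7613)^2 + 6*(-4.7613) + 3 = 65.1121
Step 2: Evaluate g(x).
g(-4.7613) = 2*-4.7613 - 4 = -13.5226
Step 3: Compute Lagrangian.
L = 65.1121 + 2*-13.5226 = 38.0669


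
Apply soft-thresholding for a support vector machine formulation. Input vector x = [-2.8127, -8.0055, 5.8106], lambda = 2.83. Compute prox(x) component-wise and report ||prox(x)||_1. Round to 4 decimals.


Soft-thresholding with lambda = 2.83:
prox(-2.8127) = sign(-2.8127)*max(|-2.8127| - 2.83, 0) = 0.0
prox(-8.0055) = sign(-8.0055)*max(|-8.0055| - 2.83, 0) = -5.1755
prox(5.8106) = sign(5.8106)*max(|5.8106| - 2.83, 0) = 2.9806
prox(x) = [0.0, -5.1755, 2.9806]
||prox(x)||_1 = 0.0 + 5.1755 + 2.9806 = 8.1561


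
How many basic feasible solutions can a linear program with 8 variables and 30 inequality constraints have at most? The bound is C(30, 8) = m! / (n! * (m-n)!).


Each vertex corresponds to some choice of n active constraints out of m, so the number of vertices is at most C(m, n) = m! / (n!(m-n)!).
m = 30, n = 8
Numerator: 30 * 29 * 28 * 27 * 26 * 25 * 24 * 23
Denominator: 8! = 40320
C(30, 8) = 5852925


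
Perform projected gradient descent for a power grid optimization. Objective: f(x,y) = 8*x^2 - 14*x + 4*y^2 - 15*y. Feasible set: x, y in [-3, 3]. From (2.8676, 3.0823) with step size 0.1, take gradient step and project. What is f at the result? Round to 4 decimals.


Step 1: Compute gradient at (2.8676, 3.0823).
grad_x = 2*8*2.8676 - 14 = 31.8816
grad_y = 2*4*3.0823 - 15 = 9.6584
Step 2: Gradient step.
x_raw = 2.8676 - 0.1*31.8816 = -0.3206
y_raw = 3.0823 - 0.1*9.6584 = 2.1165
Step 3: Project onto [-3, 3].
x_proj = clip(-0.3206) = -0.3206
y_proj = clip(2.1165) = 2.1165
Step 4: Evaluate f.
f(-0.3206, 2.1165) = -8.5194


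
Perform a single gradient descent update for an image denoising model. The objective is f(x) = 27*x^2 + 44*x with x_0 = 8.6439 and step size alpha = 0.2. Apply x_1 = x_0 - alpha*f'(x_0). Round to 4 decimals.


We compute the gradient at x_0 and apply the update.
f'(x) = 54*x + 44
f'(8.6439) = 54*8.6439 + 44 = 510.7706
x_1 = 8.6439 - 0.2*510.7706 = -93.5102


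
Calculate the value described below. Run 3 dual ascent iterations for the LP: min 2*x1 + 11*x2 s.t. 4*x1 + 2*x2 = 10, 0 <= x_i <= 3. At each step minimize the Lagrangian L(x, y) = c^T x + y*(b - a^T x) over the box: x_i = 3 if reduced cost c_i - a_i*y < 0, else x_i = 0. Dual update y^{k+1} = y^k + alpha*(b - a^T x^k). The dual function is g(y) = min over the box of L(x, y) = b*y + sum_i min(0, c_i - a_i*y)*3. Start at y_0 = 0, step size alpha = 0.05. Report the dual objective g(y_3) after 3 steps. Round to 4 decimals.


Dual ascent for LP: min 2*x1 + 11*x2, 4*x1 + 2*x2 = 10, 0 <= x_i <= 3
Step 1: y^k = 0.0, reduced costs: (2.0, 11.0)
  x^k = (0.0, 0.0), subgradient = b - a^T x = 10.0
  y^{k+1} = 0.0 + 0.05*10.0 = 0.5
Step 2: y^k = 0.5, reduced costs: (0.0, 10.0)
  x^k = (0.0, 0.0), subgradient = b - a^T x = 10.0
  y^{k+1} = 0.5 + 0.05*10.0 = 1.0
Step 3: y^k = 1.0, reduced costs: (-2.0, 9.0)
  x^k = (3.0, 0.0), subgradient = b - a^T x = -2.0
  y^{k+1} = 1.0 + 0.05*-2.0 = 0.9
Dual objective at y_3 = 0.9: reduced costs (-1.6, 9.2), box minimizer x = (3.0, 0.0)
g(y_3) = b*y + (c1 - a1*y)*x1 + (c2 - a2*y)*x2 = 10*0.9 + (-1.6)*3.0 + 9.2*0.0 = 9.0 - 4.8 + 0.0 = 4.2


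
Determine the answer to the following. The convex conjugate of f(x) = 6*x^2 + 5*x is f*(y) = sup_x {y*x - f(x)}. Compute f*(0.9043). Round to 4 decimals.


f*(y) = sup_x {y*x - a*x^2 - b*x} = sup_x {(y-b)*x - a*x^2}
FOC: (y - b) - 2a*x = 0 => x* = (y - b)/(2a)
x* = (0.9043 - 5)/(2*6) = -0.3413
f*(0.9043) = (y-b)^2/(4a) = (0.9043 - 5)^2/(4*6)
= 16.7748/24 = 0.6989


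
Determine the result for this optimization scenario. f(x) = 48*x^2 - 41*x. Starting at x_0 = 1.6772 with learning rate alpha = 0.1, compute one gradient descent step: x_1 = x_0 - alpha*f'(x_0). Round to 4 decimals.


We compute the gradient at x_0 and apply the update.
f'(x) = 96*x - 41
f'(1.6772) = 96*1.6772 - 41 = 120.0112
x_1 = 1.6772 - 0.1*120.0112 = -10.3239


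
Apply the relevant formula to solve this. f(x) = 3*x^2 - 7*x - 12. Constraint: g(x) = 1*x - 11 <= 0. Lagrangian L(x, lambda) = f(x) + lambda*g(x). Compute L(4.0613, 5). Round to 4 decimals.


Step 1: Evaluate f(x).
f(4.0613) = 3*4.0613^2 - 7*4.0613 - 12 = 9.0534
Step 2: Evaluate g(x).
g(4.0613) = 1*4.0613 - 11 = -6.9387
Step 3: Compute Lagrangian.
L = 9.0534 + 5*-6.9387 = -25.6401


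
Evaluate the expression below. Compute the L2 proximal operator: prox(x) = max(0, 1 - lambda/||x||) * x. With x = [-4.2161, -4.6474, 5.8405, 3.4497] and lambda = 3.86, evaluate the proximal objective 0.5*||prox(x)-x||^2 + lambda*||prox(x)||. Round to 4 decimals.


Step 1: Compute ||x||.
||x|| = 9.2404
Step 2: Compute scaling factor.
scale = max(0, 1 - 3.86/9.2404) = 0.5823
Step 3: prox(x) = [-2.4549, -2.706, 3.4008, 2.0087]
||prox(x)|| = 5.3804
Step 4: Proximal objective.
0.5*||prox-x||^2 = 7.4498
lambda*||prox|| = 20.7683
Total = 28.2183


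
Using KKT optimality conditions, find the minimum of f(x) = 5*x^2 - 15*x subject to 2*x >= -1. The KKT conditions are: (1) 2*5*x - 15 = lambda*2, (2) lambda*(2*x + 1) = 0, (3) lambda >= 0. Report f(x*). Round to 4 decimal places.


Step 1: Try lambda = 0 (constraint inactive).
Stationarity: 2*5*x - 15 = 0
x* = 15/(2*5) = 1.5
Check constraint: 2*1.5 = 3.0 >= -1 -- satisfied.
Step 2: Compute optimal value.
f(x*) = 5*1.5^2 - 15*1.5 = -11.25


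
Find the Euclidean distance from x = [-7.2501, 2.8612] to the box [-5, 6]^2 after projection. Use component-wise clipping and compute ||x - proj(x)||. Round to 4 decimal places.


Project each component onto [-5, 6].
clip(-7.2501) = -5.0, clip(2.8612) = 2.8612
Projection = [-5.0, 2.8612]
Squared diffs: [5.063, 0.0]
Distance = sqrt(5.063) = 2.2501


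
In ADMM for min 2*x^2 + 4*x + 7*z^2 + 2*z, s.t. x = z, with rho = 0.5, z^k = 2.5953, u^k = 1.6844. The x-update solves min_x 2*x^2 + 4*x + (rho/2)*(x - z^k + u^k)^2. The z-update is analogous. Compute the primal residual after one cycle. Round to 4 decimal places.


ADMM iteration with rho = 0.5, z^k = 2.5953, u^k = 1.6844
Step 1: x-update.
Minimize 2*x^2 + 4*x + (0.5/2)*(x - 2.5953 + 1.6844)^2
FOC: (2*2 + 0.5)*x = -4 + 0.5*(2.5953 - 1.6844)
x^{k+1} = -0.7877
Step 2: z-update.
Minimize 7*z^2 + 2*z + (0.5/2)*(-0.7877 - z + 1.6844)^2
FOC: (2*7 + 0.5)*z = -2 + 0.5*(-0.7877 + 1.6844)
z^{k+1} = -0.107
Step 3: u-update.
u^{k+1} = 1.6844 - 0.7877 + 0.107 = 1.0037
Step 4: Primal residual = |-0.7877 + 0.107| = 0.6807


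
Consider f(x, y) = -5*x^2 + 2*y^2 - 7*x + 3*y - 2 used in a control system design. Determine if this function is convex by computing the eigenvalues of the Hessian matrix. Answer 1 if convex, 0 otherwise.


The Hessian of f(x,y) = -5*x^2 + 2*y^2 - 7*x + 3*y - 2 is:
H = [[-10, 0], [0, 4]]
Trace = -10 + 4 = -6
Determinant = -10*4 - (0)^2 = -40
Discriminant = (-6)^2 - 4*-40 = 196.0
Eigenvalues: lambda_1 = -10.0, lambda_2 = 4.0
The function is not convex.

0


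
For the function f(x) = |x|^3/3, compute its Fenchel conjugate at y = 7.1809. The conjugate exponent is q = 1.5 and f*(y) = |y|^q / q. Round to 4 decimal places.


The conjugate exponent q satisfies 1/p + 1/q = 1.
p = 3, so q = 3/(3 - 1) = 1.5
|y|^q = 7.1809^1.5 = 19.2428
f*(7.1809) = 19.2428 / 1.5 = 12.8285


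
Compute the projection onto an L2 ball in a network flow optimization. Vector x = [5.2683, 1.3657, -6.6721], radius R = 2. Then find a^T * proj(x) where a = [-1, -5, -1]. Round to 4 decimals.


Step 1: Compute ||x|| (intermediates to 6 decimals).
||x|| = sqrt(5.2683^2 + 1.3657^2 + (-6.6721)^2) = 8.610287
Step 2: Project.
Since ||x|| > R, scale = R/||x|| = 2/8.610287 = 0.23228, proj(x) = scale * x
proj(x) = [1.223721, 0.317225, -1.549795]
Step 3: Dot product.
a^T * proj(x) = -1*1.223721 - 5*0.317225 - 1*(-1.549795) = -1.2601


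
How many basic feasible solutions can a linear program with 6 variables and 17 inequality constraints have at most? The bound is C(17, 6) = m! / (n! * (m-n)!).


Each vertex corresponds to some choice of n active constraints out of m, so the number of vertices is at most C(m, n) = m! / (n!(m-n)!).
m = 17, n = 6
Numerator: 17 * 16 * 15 * 14 * 13 * 12
Denominator: 6! = 720
C(17, 6) = 12376


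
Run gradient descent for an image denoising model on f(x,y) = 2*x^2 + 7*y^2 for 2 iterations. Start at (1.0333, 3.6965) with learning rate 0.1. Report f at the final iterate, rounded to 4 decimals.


Gradient descent on f(x,y) = 2*x^2 + 7*y^2.
Starting point: (1.0333, 3.6965), alpha = 0.1
Step 1: grad_x = 2*2*1.0333 = 4.1332, grad_y = 2*7*3.6965 = 51.751
  x_1 = 1.0333 - 0.1*4.1332 = 0.62
  y_1 = 3.6965 - 0.1*51.751 = -1.4786
Step 2: grad_x = 2*2*0.62 = 2.4799, grad_y = 2*7*-1.4786 = -20.7004
  x_2 = 0.62 - 0.1*2.4799 = 0.372
  y_2 = -1.4786 - 0.1*-20.7004 = 0.5914
f(0.372, 0.5914) = 2*0.372^2 + 7*0.5914^2 = 2.7254


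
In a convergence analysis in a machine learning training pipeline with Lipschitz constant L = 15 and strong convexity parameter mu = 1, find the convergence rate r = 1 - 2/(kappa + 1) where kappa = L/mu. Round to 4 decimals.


Step 1: Compute the condition number.
kappa = L/mu = 15/1 = 15.0
Step 2: Compute the convergence rate.
r = 1 - 2/(kappa + 1) = 1 - 2*mu/(L + mu) = (L - mu)/(L + mu) = 14/16 = 0.875


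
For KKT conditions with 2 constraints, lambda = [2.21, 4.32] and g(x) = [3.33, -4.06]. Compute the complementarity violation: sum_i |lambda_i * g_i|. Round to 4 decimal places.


KKT complementary slackness check:
lambda_1 * g_1 = 2.21 * 3.33 = 7.3593
lambda_2 * g_2 = 4.32 * -4.06 = -17.5392
Total violation = 7.3593 + 17.5392 = 24.8985


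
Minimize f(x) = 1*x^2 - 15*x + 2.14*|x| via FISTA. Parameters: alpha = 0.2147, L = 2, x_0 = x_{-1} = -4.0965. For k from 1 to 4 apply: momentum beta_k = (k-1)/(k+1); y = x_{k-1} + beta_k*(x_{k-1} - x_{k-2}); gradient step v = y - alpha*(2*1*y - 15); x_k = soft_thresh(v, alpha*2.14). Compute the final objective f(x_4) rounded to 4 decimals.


FISTA on f(x) = 1*x^2 - 15*x + 2.14*|x|
L = 2, alpha = 0.2147
Iteration 1: beta = 0.0, y = -4.0965 + 0.0*(-4.0965 + 4.0965) = -4.0965
  grad(y) = -23.193, v = y - alpha*grad = 0.883
  prox(v) = soft_thresh(0.883, 0.4595) = 0.4236
Iteration 2: beta = 0.3333, y = 0.4236 + 0.3333*(0.4236 + 4.0965) = 1.9303
  grad(y) = -11.1395, v = y - alpha*grad = 4.3219
  prox(v) = soft_thresh(4.3219, 0.4595) = 3.8625
Iteration 3: beta = 0.5, y = 3.8625 + 0.5*(3.8625 - 0.4236) = 5.5819
  grad(y) = -3.8362, v = y - alpha*grad = 6.4055
  prox(v) = soft_thresh(6.4055, 0.4595) = 5.9461
Iteration 4: beta = 0.6, y = 5.9461 + 0.6*(5.9461 - 3.8625) = 7.1962
  grad(y) = -0.6075, v = y - alpha*grad = 7.3267
  prox(v) = soft_thresh(7.3267, 0.4595) = 6.8672
f(x_4) = 1*6.8672^2 - 15*6.8672 + 2.14*|6.8672| = -41.1537


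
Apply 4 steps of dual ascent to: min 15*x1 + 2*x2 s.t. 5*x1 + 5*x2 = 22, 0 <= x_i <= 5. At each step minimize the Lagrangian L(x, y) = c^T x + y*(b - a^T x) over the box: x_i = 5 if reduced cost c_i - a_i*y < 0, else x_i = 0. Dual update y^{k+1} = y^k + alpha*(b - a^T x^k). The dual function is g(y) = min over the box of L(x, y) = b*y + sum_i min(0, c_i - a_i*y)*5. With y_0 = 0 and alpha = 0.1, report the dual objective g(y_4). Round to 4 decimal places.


Dual ascent for LP: min 15*x1 + 2*x2, 5*x1 + 5*x2 = 22, 0 <= x_i <= 5
Step 1: y^k = 0.0, reduced costs: (15.0, 2.0)
  x^k = (0.0, 0.0), subgradient = b - a^T x = 22.0
  y^{k+1} = 0.0 + 0.1*22.0 = 2.2
Step 2: y^k = 2.2, reduced costs: (4.0, -9.0)
  x^k = (0.0, 5.0), subgradient = b - a^T x = -3.0
  y^{k+1} = 2.2 + 0.1*-3.0 = 1.9
Step 3: y^k = 1.9, reduced costs: (5.5, -7.5)
  x^k = (0.0, 5.0), subgradient = b - a^T x = -3.0
  y^{k+1} = 1.9 + 0.1*-3.0 = 1.6
Step 4: y^k = 1.6, reduced costs: (7.0, -6.0)
  x^k = (0.0, 5.0), subgradient = b - a^T x = -3.0
  y^{k+1} = 1.6 + 0.1*-3.0 = 1.3
Dual objective at y_4 = 1.3: reduced costs (8.5, -4.5), box minimizer x = (0.0, 5.0)
g(y_4) = b*y + (c1 - a1*y)*x1 + (c2 - a2*y)*x2 = 22*1.3 + 8.5*0.0 + (-4.5)*5.0 = 28.6 + 0.0 - 22.5 = 6.1


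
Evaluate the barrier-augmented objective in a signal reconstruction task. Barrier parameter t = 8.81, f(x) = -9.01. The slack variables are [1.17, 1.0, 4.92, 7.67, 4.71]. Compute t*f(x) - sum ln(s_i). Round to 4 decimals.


Step 1: Compute log-barrier.
ln values: [0.157, 0.0, 1.5933, 2.0373, 1.5497]
phi = -(0.157 + 0.0 + 1.5933 + 2.0373 + 1.5497) = -5.3373
Step 2: Compute augmented objective.
t*f(x) = 8.81*-9.01 = -79.3781
Total = -79.3781 - 5.3373 = -84.7154


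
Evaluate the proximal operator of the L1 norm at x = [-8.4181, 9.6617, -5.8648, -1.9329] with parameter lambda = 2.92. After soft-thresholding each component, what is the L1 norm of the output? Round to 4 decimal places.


Soft-thresholding with lambda = 2.92:
prox(-8.4181) = sign(-8.4181)*max(|-8.4181| - 2.92, 0) = -5.4981
prox(9.6617) = sign(9.6617)*max(|9.6617| - 2.92, 0) = 6.7417
prox(-5.8648) = sign(-5.8648)*max(|-5.8648| - 2.92, 0) = -2.9448
prox(-1.9329) = sign(-1.9329)*max(|-1.9329| - 2.92, 0) = 0.0
prox(x) = [-5.4981, 6.7417, -2.9448, 0.0]
||prox(x)||_1 = 5.4981 + 6.7417 + 2.9448 + 0.0 = 15.1846


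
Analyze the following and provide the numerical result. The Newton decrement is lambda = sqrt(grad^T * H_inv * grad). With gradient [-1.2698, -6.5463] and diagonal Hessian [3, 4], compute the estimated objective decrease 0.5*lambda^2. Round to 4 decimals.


Step 1: H is diagonal, so H^(-1) * g = [-0.4233, -1.6366].
Step 2: g^T H^(-1) g = sum_i g_i^2 / H_ii
  = (-1.2698)^2/3 + (-6.5463)^2/4
  = 0.5375 + 10.7135 = 11.251
Step 3: Objective decrease = 0.5 * g^T H^(-1) g = 5.6255


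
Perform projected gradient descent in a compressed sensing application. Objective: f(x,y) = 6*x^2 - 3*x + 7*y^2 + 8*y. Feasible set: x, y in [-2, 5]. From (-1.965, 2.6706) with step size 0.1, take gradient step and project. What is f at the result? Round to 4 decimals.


Step 1: Compute gradient at (-1.965, 2.6706).
grad_x = 2*6*-1.965 - 3 = -26.58
grad_y = 2*7*2.6706 + 8 = 45.3884
Step 2: Gradient step.
x_raw = -1.965 - 0.1*-26.58 = 0.693
y_raw = 2.6706 - 0.1*45.3884 = -1.8682
Step 3: Project onto [-2, 5].
x_proj = clip(0.693) = 0.693
y_proj = clip(-1.8682) = -1.8682
Step 4: Evaluate f.
f(0.693, -1.8682) = 10.2888


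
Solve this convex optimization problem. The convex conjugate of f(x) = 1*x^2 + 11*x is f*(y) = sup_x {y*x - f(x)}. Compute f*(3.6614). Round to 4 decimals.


f*(y) = sup_x {y*x - a*x^2 - b*x} = sup_x {(y-b)*x - a*x^2}
FOC: (y - b) - 2a*x = 0 => x* = (y - b)/(2a)
x* = (3.6614 - 11)/(2*1) = -3.6693
f*(3.6614) = (y-b)^2/(4a) = (3.6614 - 11)^2/(4*1)
= 53.855/4 = 13.4638


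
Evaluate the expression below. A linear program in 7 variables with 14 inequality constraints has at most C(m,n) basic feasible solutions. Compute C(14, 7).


Each vertex corresponds to some choice of n active constraints out of m, so the number of vertices is at most C(m, n) = m! / (n!(m-n)!).
m = 14, n = 7
Numerator: 14 * 13 * 12 * 11 * 10 * 9 * 8
Denominator: 7! = 5040
C(14, 7) = 3432


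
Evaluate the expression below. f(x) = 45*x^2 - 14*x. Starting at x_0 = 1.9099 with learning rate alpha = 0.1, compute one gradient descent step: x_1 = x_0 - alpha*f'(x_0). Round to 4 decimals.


We compute the gradient at x_0 and apply the update.
f'(x) = 90*x - 14
f'(1.9099) = 90*1.9099 - 14 = 157.891
x_1 = 1.9099 - 0.1*157.891 = -13.8792


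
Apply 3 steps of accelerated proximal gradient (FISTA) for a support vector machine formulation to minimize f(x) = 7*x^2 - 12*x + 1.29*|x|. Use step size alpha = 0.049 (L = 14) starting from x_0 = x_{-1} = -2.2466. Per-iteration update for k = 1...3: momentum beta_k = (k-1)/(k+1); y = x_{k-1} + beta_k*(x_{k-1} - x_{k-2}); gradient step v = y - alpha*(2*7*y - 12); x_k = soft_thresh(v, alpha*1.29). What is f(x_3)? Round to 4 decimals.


FISTA on f(x) = 7*x^2 - 12*x + 1.29*|x|
L = 14, alpha = 0.049
Iteration 1: beta = 0.0, y = -2.2466 + 0.0*(-2.2466 + 2.2466) = -2.2466
  grad(y) = -43.4524, v = y - alpha*grad = -0.1174
  prox(v) = soft_thresh(-0.1174, 0.0632) = -0.0542
Iteration 2: beta = 0.3333, y = -0.0542 + 0.3333*(-0.0542 + 2.2466) = 0.6766
  grad(y) = -2.528, v = y - alpha*grad = 0.8004
  prox(v) = soft_thresh(0.8004, 0.0632) = 0.7372
Iteration 3: beta = 0.5, y = 0.7372 + 0.5*(0.7372 + 0.0542) = 1.133
  grad(y) = 3.8615, v = y - alpha*grad = 0.9437
  prox(v) = soft_thresh(0.9437, 0.0632) = 0.8805
f(x_3) = 7*0.8805^2 - 12*0.8805 + 1.29*|0.8805| = -4.0031


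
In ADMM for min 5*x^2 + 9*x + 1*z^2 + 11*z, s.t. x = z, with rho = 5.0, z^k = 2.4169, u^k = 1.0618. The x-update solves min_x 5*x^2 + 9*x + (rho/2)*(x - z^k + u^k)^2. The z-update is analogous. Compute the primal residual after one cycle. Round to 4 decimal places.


ADMM iteration with rho = 5.0, z^k = 2.4169, u^k = 1.0618
Step 1: x-update.
Minimize 5*x^2 + 9*x + (5.0/2)*(x - 2.4169 + 1.0618)^2
FOC: (2*5 + 5.0)*x = -9 + 5.0*(2.4169 - 1.0618)
x^{k+1} = -0.1483
Step 2: z-update.
Minimize 1*z^2 + 11*z + (5.0/2)*(-0.1483 - z + 1.0618)^2
FOC: (2*1 + 5.0)*z = -11 + 5.0*(-0.1483 + 1.0618)
z^{k+1} = -0.9189
Step 3: u-update.
u^{k+1} = 1.0618 - 0.1483 + 0.9189 = 1.8324
Step 4: Primal residual = |-0.1483 + 0.9189| = 0.7706


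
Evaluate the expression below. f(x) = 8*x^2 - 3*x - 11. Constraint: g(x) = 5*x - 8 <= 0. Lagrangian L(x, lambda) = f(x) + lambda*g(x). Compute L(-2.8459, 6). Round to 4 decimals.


Step 1: Evaluate f(x).
f(-2.8459) = 8*(-2.8459)^2 - 3*(-2.8459) - 11 = 62.3309
Step 2: Evaluate g(x).
g(-2.8459) = 5*-2.8459 - 8 = -22.2295
Step 3: Compute Lagrangian.
L = 62.3309 + 6*-22.2295 = -71.0461


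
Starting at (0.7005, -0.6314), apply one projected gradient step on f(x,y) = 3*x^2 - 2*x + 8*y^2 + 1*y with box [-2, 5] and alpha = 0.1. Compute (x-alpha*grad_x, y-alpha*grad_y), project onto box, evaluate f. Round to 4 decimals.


Step 1: Compute gradient at (0.7005, -0.6314).
grad_x = 2*3*0.7005 - 2 = 2.203
grad_y = 2*8*-0.6314 + 1 = -9.1024
Step 2: Gradient step.
x_raw = 0.7005 - 0.1*2.203 = 0.4802
y_raw = -0.6314 - 0.1*-9.1024 = 0.2788
Step 3: Project onto [-2, 5].
x_proj = clip(0.4802) = 0.4802
y_proj = clip(0.2788) = 0.2788
Step 4: Evaluate f.
f(0.4802, 0.2788) = 0.6322


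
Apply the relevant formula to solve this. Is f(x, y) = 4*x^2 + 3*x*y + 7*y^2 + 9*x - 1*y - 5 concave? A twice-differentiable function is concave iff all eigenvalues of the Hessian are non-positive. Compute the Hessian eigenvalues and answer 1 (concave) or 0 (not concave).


The Hessian of f(x,y) = 4*x^2 + 3*x*y + 7*y^2 + 9*x - 1*y - 5 is:
H = [[8, 3], [3, 14]]
Trace = 8 + 14 = 22
Determinant = 8*14 - (3)^2 = 103
Discriminant = (22)^2 - 4*103 = 72.0
Eigenvalues: lambda_1 = 6.7574, lambda_2 = 15.2426
The function is not concave.

0


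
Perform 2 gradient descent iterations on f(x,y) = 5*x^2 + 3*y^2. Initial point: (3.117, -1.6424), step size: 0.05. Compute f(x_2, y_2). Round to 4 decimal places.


Gradient descent on f(x,y) = 5*x^2 + 3*y^2.
Starting point: (3.117, -1.6424), alpha = 0.05
Step 1: grad_x = 2*5*3.117 = 31.17, grad_y = 2*3*-1.6424 = -9.8544
  x_1 = 3.117 - 0.05*31.17 = 1.5585
  y_1 = -1.6424 - 0.05*-9.8544 = -1.1497
Step 2: grad_x = 2*5*1.5585 = 15.585, grad_y = 2*3*-1.1497 = -6.8981
  x_2 = 1.5585 - 0.05*15.585 = 0.7793
  y_2 = -1.1497 - 0.05*-6.8981 = -0.8048
f(0.7793, -0.8048) = 5*0.7793^2 + 3*(-0.8048)^2 = 4.9791


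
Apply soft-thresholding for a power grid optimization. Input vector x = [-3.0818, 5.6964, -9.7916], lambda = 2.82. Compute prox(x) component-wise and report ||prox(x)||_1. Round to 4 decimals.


Soft-thresholding with lambda = 2.82:
prox(-3.0818) = sign(-3.0818)*max(|-3.0818| - 2.82, 0) = -0.2618
prox(5.6964) = sign(5.6964)*max(|5.6964| - 2.82, 0) = 2.8764
prox(-9.7916) = sign(-9.7916)*max(|-9.7916| - 2.82, 0) = -6.9716
prox(x) = [-0.2618, 2.8764, -6.9716]
||prox(x)||_1 = 0.2618 + 2.8764 + 6.9716 = 10.1098


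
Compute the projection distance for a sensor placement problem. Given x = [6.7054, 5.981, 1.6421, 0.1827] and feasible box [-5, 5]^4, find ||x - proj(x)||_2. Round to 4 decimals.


Project each component onto [-5, 5].
clip(6.7054) = 5.0, clip(5.981) = 5.0, clip(1.6421) = 1.6421, clip(0.1827) = 0.1827
Projection = [5.0, 5.0, 1.6421, 0.1827]
Squared diffs: [2.9084, 0.9624, 0.0, 0.0]
Distance = sqrt(3.8708) = 1.9674


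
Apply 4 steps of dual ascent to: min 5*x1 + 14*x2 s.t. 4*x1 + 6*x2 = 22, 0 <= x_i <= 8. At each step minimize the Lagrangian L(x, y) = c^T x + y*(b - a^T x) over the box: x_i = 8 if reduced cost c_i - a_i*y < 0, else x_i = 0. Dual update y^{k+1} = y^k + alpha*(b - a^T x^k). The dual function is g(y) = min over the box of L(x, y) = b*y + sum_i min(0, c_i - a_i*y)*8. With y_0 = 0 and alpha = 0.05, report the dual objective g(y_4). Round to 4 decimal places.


Dual ascent for LP: min 5*x1 + 14*x2, 4*x1 + 6*x2 = 22, 0 <= x_i <= 8
Step 1: y^k = 0.0, reduced costs: (5.0, 14.0)
  x^k = (0.0, 0.0), subgradient = b - a^T x = 22.0
  y^{k+1} = 0.0 + 0.05*22.0 = 1.1
Step 2: y^k = 1.1, reduced costs: (0.6, 7.4)
  x^k = (0.0, 0.0), subgradient = b - a^T x = 22.0
  y^{k+1} = 1.1 + 0.05*22.0 = 2.2
Step 3: y^k = 2.2, reduced costs: (-3.8, 0.8)
  x^k = (8.0, 0.0), subgradient = b - a^T x = -10.0
  y^{k+1} = 2.2 + 0.05*-10.0 = 1.7
Step 4: y^k = 1.7, reduced costs: (-1.8, 3.8)
  x^k = (8.0, 0.0), subgradient = b - a^T x = -10.0
  y^{k+1} = 1.7 + 0.05*-10.0 = 1.2
Dual objective at y_4 = 1.2: reduced costs (0.2, 6.8), box minimizer x = (0.0, 0.0)
g(y_4) = b*y + (c1 - a1*y)*x1 + (c2 - a2*y)*x2 = 22*1.2 + 0.2*0.0 + 6.8*0.0 = 26.4 + 0.0 + 0.0 = 26.4


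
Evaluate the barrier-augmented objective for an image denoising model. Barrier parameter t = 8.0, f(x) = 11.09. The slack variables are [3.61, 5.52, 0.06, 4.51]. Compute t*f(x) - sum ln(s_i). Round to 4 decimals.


Step 1: Compute log-barrier.
ln values: [1.2837, 1.7084, -2.8134, 1.5063]
phi = -(1.2837 + 1.7084 - 2.8134 + 1.5063) = -1.685
Step 2: Compute augmented objective.
t*f(x) = 8.0*11.09 = 88.72
Total = 88.72 - 1.685 = 87.035


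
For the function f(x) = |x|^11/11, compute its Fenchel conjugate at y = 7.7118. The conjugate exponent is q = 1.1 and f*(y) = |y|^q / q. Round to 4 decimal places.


The conjugate exponent q satisfies 1/p + 1/q = 1.
p = 11, so q = 11/(11 - 1) = 1.1
|y|^q = 7.7118^1.1 = 9.4596
f*(7.7118) = 9.4596 / 1.1 = 8.5996


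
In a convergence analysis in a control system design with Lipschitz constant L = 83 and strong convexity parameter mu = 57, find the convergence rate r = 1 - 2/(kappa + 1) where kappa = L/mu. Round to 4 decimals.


Step 1: Compute the condition number.
kappa = L/mu = 83/57 = 1.4561
Step 2: Compute the convergence rate.
r = 1 - 2/(kappa + 1) = 1 - 2*mu/(L + mu) = (L - mu)/(L + mu) = 26/140 = 0.1857


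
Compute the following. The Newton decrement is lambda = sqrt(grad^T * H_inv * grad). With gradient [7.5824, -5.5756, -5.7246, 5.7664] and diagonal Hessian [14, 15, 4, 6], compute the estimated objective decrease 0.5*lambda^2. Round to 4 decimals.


Step 1: H is diagonal, so H^(-1) * g = [0.5416, -0.3717, -1.4312, 0.9611].
Step 2: g^T H^(-1) g = sum_i g_i^2 / H_ii
  = (7.5824)^2/14 + (-5.5756)^2/15 + (-5.7246)^2/4 + (5.7664)^2/6
  = 4.1066 + 2.0725 + 8.1928 + 5.5419 = 19.9138
Step 3: Objective decrease = 0.5 * g^T H^(-1) g = 9.9569


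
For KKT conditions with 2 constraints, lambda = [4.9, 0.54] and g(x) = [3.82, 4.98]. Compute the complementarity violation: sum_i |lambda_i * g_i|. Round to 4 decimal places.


KKT complementary slackness check:
lambda_1 * g_1 = 4.9 * 3.82 = 18.718
lambda_2 * g_2 = 0.54 * 4.98 = 2.6892
Total violation = 18.718 + 2.6892 = 21.4072


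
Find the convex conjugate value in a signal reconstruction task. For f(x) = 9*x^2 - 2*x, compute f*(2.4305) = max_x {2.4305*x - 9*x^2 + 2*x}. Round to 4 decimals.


f*(y) = sup_x {y*x - a*x^2 - b*x} = sup_x {(y-b)*x - a*x^2}
FOC: (y - b) - 2a*x = 0 => x* = (y - b)/(2a)
x* = (2.4305 + 2)/(2*9) = 0.2461
f*(2.4305) = (y-b)^2/(4a) = (2.4305 + 2)^2/(4*9)
= 19.6293/36 = 0.5453


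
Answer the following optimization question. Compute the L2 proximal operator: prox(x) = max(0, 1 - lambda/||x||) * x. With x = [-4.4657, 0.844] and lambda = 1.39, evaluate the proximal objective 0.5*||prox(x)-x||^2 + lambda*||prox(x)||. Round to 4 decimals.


Step 1: Compute ||x||.
||x|| = 4.5448
Step 2: Compute scaling factor.
scale = max(0, 1 - 1.39/4.5448) = 0.6942
Step 3: prox(x) = [-3.0999, 0.5859]
||prox(x)|| = 3.1548
Step 4: Proximal objective.
0.5*||prox-x||^2 = 0.9661
lambda*||prox|| = 4.3852
Total = 5.3512


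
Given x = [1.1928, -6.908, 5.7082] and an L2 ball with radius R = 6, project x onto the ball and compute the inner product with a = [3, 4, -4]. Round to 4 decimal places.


Step 1: Compute ||x|| (intermediates to 6 decimals).
||x|| = sqrt(1.1928^2 + (-6.908)^2 + 5.7082^2) = 9.040287
Step 2: Project.
Since ||x|| > R, scale = R/||x|| = 6/9.040287 = 0.663696, proj(x) = scale * x
proj(x) = [0.791657, -4.584812, 3.78851]
Step 3: Dot product.
a^T * proj(x) = 3*0.791657 + 4*(-4.584812) - 4*3.78851 = -31.1183


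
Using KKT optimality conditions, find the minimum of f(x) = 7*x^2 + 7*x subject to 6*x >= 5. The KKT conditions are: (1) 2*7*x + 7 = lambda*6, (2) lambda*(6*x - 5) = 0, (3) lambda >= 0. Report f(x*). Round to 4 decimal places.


Step 1: Try lambda = 0 (constraint inactive).
x_unc = -7/(2*7) = -0.5
Check: 6*-0.5 = -3.0 < 5 -- violated!
Step 2: Constraint must be active: 6*x = 5
x* = 5/6 = 0.8333 (rounded; the exact value 5/6 is used below)
lambda = (2*7*(5/6) + 7)/6 = 3.1111
Step 3: Compute optimal value.
f(x*) = 7*(5/6)^2 + 7*(5/6) = 10.6944


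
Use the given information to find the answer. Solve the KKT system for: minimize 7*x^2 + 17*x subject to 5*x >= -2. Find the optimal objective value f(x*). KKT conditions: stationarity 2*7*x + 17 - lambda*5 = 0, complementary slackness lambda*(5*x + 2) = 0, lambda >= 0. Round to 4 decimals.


Step 1: Try lambda = 0 (constraint inactive).
x_unc = -17/(2*7) = -1.2143
Check: 5*-1.2143 = -6.0715 < -2 -- violated!
Step 2: Constraint must be active: 5*x = -2
x* = -2/5 = -0.4
lambda = (2*7*(-0.4) + 17)/5 = 2.28
Step 3: Compute optimal value.
f(x*) = 7*(-0.4)^2 + 17*(-0.4) = -5.68


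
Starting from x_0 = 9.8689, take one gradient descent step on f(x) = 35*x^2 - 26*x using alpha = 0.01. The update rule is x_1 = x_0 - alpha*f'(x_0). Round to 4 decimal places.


We compute the gradient at x_0 and apply the update.
f'(x) = 70*x - 26
f'(9.8689) = 70*9.8689 - 26 = 664.823
x_1 = 9.8689 - 0.01*664.823 = 3.2207


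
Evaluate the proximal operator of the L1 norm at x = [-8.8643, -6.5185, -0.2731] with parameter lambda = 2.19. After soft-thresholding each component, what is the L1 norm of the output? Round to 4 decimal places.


Soft-thresholding with lambda = 2.19:
prox(-8.8643) = sign(-8.8643)*max(|-8.8643| - 2.19, 0) = -6.6743
prox(-6.5185) = sign(-6.5185)*max(|-6.5185| - 2.19, 0) = -4.3285
prox(-0.2731) = sign(-0.2731)*max(|-0.2731| - 2.19, 0) = 0.0
prox(x) = [-6.6743, -4.3285, 0.0]
||prox(x)||_1 = 6.6743 + 4.3285 + 0.0 = 11.0028


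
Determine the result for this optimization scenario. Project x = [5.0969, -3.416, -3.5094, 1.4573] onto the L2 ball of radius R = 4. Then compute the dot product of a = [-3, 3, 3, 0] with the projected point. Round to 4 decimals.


Step 1: Compute ||x|| (intermediates to 6 decimals).
||x|| = sqrt(5.0969^2 + (-3.416)^2 + (-3.5094)^2 + 1.4573^2) = 7.217136
Step 2: Project.
Since ||x|| > R, scale = R/||x|| = 4/7.217136 = 0.554236, proj(x) = scale * x
proj(x) = [2.824885, -1.89327, -1.945036, 0.807688]
Step 3: Dot product.
a^T * proj(x) = -3*2.824885 + 3*(-1.89327) + 3*(-1.945036) + 0*0.807688 = -19.9896


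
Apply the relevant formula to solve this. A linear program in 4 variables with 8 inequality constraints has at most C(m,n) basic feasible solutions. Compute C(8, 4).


Each vertex corresponds to some choice of n active constraints out of m, so the number of vertices is at most C(m, n) = m! / (n!(m-n)!).
m = 8, n = 4
Numerator: 8 * 7 * 6 * 5
Denominator: 4! = 24
C(8, 4) = 70


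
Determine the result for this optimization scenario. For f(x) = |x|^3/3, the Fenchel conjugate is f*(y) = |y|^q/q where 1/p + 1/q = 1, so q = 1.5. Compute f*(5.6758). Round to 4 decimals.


The conjugate exponent q satisfies 1/p + 1/q = 1.
p = 3, so q = 3/(3 - 1) = 1.5
|y|^q = 5.6758^1.5 = 13.522
f*(5.6758) = 13.522 / 1.5 = 9.0147


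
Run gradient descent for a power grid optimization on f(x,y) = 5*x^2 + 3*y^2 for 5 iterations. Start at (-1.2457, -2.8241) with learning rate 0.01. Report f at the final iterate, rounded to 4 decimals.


Gradient descent on f(x,y) = 5*x^2 + 3*y^2.
Starting point: (-1.2457, -2.8241), alpha = 0.01
Step 1: grad_x = 2*5*-1.2457 = -12.457, grad_y = 2*3*-2.8241 = -16.9446
  x_1 = -1.2457 - 0.01*-12.457 = -1.1211
  y_1 = -2.8241 - 0.01*-16.9446 = -2.6547
Step 2: grad_x = 2*5*-1.1211 = -11.2113, grad_y = 2*3*-2.6547 = -15.9279
  x_2 = -1.1211 - 0.01*-11.2113 = -1.009
  y_2 = -2.6547 - 0.01*-15.9279 = -2.4954
Step 3: grad_x = 2*5*-1.009 = -10.0902, grad_y = 2*3*-2.4954 = -14.9722
  x_3 = -1.009 - 0.01*-10.0902 = -0.9081
  y_3 = -2.4954 - 0.01*-14.9722 = -2.3457
Step 4: grad_x = 2*5*-0.9081 = -9.0812, grad_y = 2*3*-2.3457 = -14.0739
  x_4 = -0.9081 - 0.01*-9.0812 = -0.8173
  y_4 = -2.3457 - 0.01*-14.0739 = -2.2049
Step 5: grad_x = 2*5*-0.8173 = -8.173, grad_y = 2*3*-2.2049 = -13.2295
  x_5 = -0.8173 - 0.01*-8.173 = -0.7356
  y_5 = -2.2049 - 0.01*-13.2295 = -2.0726
f(-0.7356, -2.0726) = 5*(-0.7356)^2 + 3*(-2.0726)^2 = 15.5926


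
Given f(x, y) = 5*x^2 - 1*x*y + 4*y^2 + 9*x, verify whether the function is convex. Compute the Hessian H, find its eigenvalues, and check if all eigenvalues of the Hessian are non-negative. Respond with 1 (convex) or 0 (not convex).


The Hessian of f(x,y) = 5*x^2 - 1*x*y + 4*y^2 + 9*x is:
H = [[10, -1], [-1, 8]]
Trace = 10 + 8 = 18
Determinant = 10*8 - (-1)^2 = 79
Discriminant = (18)^2 - 4*79 = 8.0
Eigenvalues: lambda_1 = 7.5858, lambda_2 = 10.4142
The function is convex.

1


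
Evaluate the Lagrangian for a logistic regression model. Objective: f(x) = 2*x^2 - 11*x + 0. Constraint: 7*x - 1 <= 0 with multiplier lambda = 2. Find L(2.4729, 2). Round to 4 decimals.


Step 1: Evaluate f(x).
f(2.4729) = 2*2.4729^2 - 11*2.4729 + 0 = -14.9714
Step 2: Evaluate g(x).
g(2.4729) = 7*2.4729 - 1 = 16.3103
Step 3: Compute Lagrangian.
L = -14.9714 + 2*16.3103 = 17.6492
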